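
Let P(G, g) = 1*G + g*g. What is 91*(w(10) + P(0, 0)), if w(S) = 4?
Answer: 364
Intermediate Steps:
P(G, g) = G + g**2
91*(w(10) + P(0, 0)) = 91*(4 + (0 + 0**2)) = 91*(4 + (0 + 0)) = 91*(4 + 0) = 91*4 = 364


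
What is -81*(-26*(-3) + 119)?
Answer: -15957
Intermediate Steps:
-81*(-26*(-3) + 119) = -81*(78 + 119) = -81*197 = -15957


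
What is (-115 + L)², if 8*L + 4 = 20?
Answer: 12769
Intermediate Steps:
L = 2 (L = -½ + (⅛)*20 = -½ + 5/2 = 2)
(-115 + L)² = (-115 + 2)² = (-113)² = 12769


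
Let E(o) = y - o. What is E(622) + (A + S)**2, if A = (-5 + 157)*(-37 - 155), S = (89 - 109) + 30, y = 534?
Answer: 851122188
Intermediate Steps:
E(o) = 534 - o
S = 10 (S = -20 + 30 = 10)
A = -29184 (A = 152*(-192) = -29184)
E(622) + (A + S)**2 = (534 - 1*622) + (-29184 + 10)**2 = (534 - 622) + (-29174)**2 = -88 + 851122276 = 851122188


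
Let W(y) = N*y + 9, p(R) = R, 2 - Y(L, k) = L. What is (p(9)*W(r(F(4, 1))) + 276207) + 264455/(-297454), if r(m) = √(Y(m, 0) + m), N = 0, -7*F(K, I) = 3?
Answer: 82182706297/297454 ≈ 2.7629e+5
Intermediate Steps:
Y(L, k) = 2 - L
F(K, I) = -3/7 (F(K, I) = -⅐*3 = -3/7)
r(m) = √2 (r(m) = √((2 - m) + m) = √2)
W(y) = 9 (W(y) = 0*y + 9 = 0 + 9 = 9)
(p(9)*W(r(F(4, 1))) + 276207) + 264455/(-297454) = (9*9 + 276207) + 264455/(-297454) = (81 + 276207) + 264455*(-1/297454) = 276288 - 264455/297454 = 82182706297/297454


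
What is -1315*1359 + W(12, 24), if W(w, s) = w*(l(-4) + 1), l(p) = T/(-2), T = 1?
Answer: -1787079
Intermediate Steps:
l(p) = -1/2 (l(p) = 1/(-2) = 1*(-1/2) = -1/2)
W(w, s) = w/2 (W(w, s) = w*(-1/2 + 1) = w*(1/2) = w/2)
-1315*1359 + W(12, 24) = -1315*1359 + (1/2)*12 = -1787085 + 6 = -1787079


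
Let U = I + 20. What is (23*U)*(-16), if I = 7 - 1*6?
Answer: -7728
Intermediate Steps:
I = 1 (I = 7 - 6 = 1)
U = 21 (U = 1 + 20 = 21)
(23*U)*(-16) = (23*21)*(-16) = 483*(-16) = -7728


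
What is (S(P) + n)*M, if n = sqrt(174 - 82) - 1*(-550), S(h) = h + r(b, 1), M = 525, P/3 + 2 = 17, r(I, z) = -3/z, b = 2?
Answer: 310800 + 1050*sqrt(23) ≈ 3.1584e+5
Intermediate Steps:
P = 45 (P = -6 + 3*17 = -6 + 51 = 45)
S(h) = -3 + h (S(h) = h - 3/1 = h - 3*1 = h - 3 = -3 + h)
n = 550 + 2*sqrt(23) (n = sqrt(92) + 550 = 2*sqrt(23) + 550 = 550 + 2*sqrt(23) ≈ 559.59)
(S(P) + n)*M = ((-3 + 45) + (550 + 2*sqrt(23)))*525 = (42 + (550 + 2*sqrt(23)))*525 = (592 + 2*sqrt(23))*525 = 310800 + 1050*sqrt(23)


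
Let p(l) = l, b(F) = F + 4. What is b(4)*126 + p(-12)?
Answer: 996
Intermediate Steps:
b(F) = 4 + F
b(4)*126 + p(-12) = (4 + 4)*126 - 12 = 8*126 - 12 = 1008 - 12 = 996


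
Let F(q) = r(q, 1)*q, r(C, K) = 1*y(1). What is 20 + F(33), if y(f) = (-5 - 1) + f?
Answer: -145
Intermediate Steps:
y(f) = -6 + f
r(C, K) = -5 (r(C, K) = 1*(-6 + 1) = 1*(-5) = -5)
F(q) = -5*q
20 + F(33) = 20 - 5*33 = 20 - 165 = -145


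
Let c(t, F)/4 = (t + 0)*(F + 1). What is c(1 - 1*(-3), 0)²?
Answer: 256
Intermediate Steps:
c(t, F) = 4*t*(1 + F) (c(t, F) = 4*((t + 0)*(F + 1)) = 4*(t*(1 + F)) = 4*t*(1 + F))
c(1 - 1*(-3), 0)² = (4*(1 - 1*(-3))*(1 + 0))² = (4*(1 + 3)*1)² = (4*4*1)² = 16² = 256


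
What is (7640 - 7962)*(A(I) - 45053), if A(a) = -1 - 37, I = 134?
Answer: 14519302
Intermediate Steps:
A(a) = -38
(7640 - 7962)*(A(I) - 45053) = (7640 - 7962)*(-38 - 45053) = -322*(-45091) = 14519302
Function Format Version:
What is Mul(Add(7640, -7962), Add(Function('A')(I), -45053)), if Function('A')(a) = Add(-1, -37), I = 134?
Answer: 14519302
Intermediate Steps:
Function('A')(a) = -38
Mul(Add(7640, -7962), Add(Function('A')(I), -45053)) = Mul(Add(7640, -7962), Add(-38, -45053)) = Mul(-322, -45091) = 14519302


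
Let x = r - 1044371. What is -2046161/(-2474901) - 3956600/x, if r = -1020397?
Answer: 44926413629/16378514064 ≈ 2.7430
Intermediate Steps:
x = -2064768 (x = -1020397 - 1044371 = -2064768)
-2046161/(-2474901) - 3956600/x = -2046161/(-2474901) - 3956600/(-2064768) = -2046161*(-1/2474901) - 3956600*(-1/2064768) = 157397/190377 + 494575/258096 = 44926413629/16378514064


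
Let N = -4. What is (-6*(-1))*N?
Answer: -24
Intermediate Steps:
(-6*(-1))*N = -6*(-1)*(-4) = 6*(-4) = -24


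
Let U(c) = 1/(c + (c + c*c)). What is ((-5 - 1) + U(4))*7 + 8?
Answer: -809/24 ≈ -33.708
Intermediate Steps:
U(c) = 1/(c² + 2*c) (U(c) = 1/(c + (c + c²)) = 1/(c² + 2*c))
((-5 - 1) + U(4))*7 + 8 = ((-5 - 1) + 1/(4*(2 + 4)))*7 + 8 = (-6 + (¼)/6)*7 + 8 = (-6 + (¼)*(⅙))*7 + 8 = (-6 + 1/24)*7 + 8 = -143/24*7 + 8 = -1001/24 + 8 = -809/24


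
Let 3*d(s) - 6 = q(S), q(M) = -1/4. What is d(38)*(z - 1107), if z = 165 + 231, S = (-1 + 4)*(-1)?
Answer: -5451/4 ≈ -1362.8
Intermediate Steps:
S = -3 (S = 3*(-1) = -3)
q(M) = -¼ (q(M) = -1*¼ = -¼)
d(s) = 23/12 (d(s) = 2 + (⅓)*(-¼) = 2 - 1/12 = 23/12)
z = 396
d(38)*(z - 1107) = 23*(396 - 1107)/12 = (23/12)*(-711) = -5451/4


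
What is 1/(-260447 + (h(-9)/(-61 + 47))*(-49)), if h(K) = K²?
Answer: -2/520327 ≈ -3.8437e-6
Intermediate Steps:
1/(-260447 + (h(-9)/(-61 + 47))*(-49)) = 1/(-260447 + ((-9)²/(-61 + 47))*(-49)) = 1/(-260447 + (81/(-14))*(-49)) = 1/(-260447 + (81*(-1/14))*(-49)) = 1/(-260447 - 81/14*(-49)) = 1/(-260447 + 567/2) = 1/(-520327/2) = -2/520327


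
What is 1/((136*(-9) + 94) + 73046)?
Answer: 1/71916 ≈ 1.3905e-5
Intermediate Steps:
1/((136*(-9) + 94) + 73046) = 1/((-1224 + 94) + 73046) = 1/(-1130 + 73046) = 1/71916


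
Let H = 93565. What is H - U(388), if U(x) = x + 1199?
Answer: 91978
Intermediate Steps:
U(x) = 1199 + x
H - U(388) = 93565 - (1199 + 388) = 93565 - 1*1587 = 93565 - 1587 = 91978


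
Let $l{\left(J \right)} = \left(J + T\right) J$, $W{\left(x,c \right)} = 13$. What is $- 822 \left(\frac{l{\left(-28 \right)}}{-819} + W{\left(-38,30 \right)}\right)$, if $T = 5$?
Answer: $- \frac{391546}{39} \approx -10040.0$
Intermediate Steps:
$l{\left(J \right)} = J \left(5 + J\right)$ ($l{\left(J \right)} = \left(J + 5\right) J = \left(5 + J\right) J = J \left(5 + J\right)$)
$- 822 \left(\frac{l{\left(-28 \right)}}{-819} + W{\left(-38,30 \right)}\right) = - 822 \left(\frac{\left(-28\right) \left(5 - 28\right)}{-819} + 13\right) = - 822 \left(\left(-28\right) \left(-23\right) \left(- \frac{1}{819}\right) + 13\right) = - 822 \left(644 \left(- \frac{1}{819}\right) + 13\right) = - 822 \left(- \frac{92}{117} + 13\right) = \left(-822\right) \frac{1429}{117} = - \frac{391546}{39}$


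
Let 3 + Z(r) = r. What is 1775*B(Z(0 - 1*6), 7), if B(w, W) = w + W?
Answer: -3550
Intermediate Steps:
Z(r) = -3 + r
B(w, W) = W + w
1775*B(Z(0 - 1*6), 7) = 1775*(7 + (-3 + (0 - 1*6))) = 1775*(7 + (-3 + (0 - 6))) = 1775*(7 + (-3 - 6)) = 1775*(7 - 9) = 1775*(-2) = -3550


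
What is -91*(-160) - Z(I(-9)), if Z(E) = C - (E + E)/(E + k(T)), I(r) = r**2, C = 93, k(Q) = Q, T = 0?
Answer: 14469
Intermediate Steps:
Z(E) = 91 (Z(E) = 93 - (E + E)/(E + 0) = 93 - 2*E/E = 93 - 1*2 = 93 - 2 = 91)
-91*(-160) - Z(I(-9)) = -91*(-160) - 1*91 = 14560 - 91 = 14469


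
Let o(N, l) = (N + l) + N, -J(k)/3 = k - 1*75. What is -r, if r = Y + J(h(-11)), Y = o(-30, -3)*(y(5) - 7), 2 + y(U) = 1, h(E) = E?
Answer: -762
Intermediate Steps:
J(k) = 225 - 3*k (J(k) = -3*(k - 1*75) = -3*(k - 75) = -3*(-75 + k) = 225 - 3*k)
y(U) = -1 (y(U) = -2 + 1 = -1)
o(N, l) = l + 2*N
Y = 504 (Y = (-3 + 2*(-30))*(-1 - 7) = (-3 - 60)*(-8) = -63*(-8) = 504)
r = 762 (r = 504 + (225 - 3*(-11)) = 504 + (225 + 33) = 504 + 258 = 762)
-r = -1*762 = -762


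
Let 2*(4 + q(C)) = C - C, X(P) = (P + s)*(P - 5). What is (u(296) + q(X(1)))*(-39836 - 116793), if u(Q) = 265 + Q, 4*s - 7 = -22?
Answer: -87242353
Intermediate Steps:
s = -15/4 (s = 7/4 + (¼)*(-22) = 7/4 - 11/2 = -15/4 ≈ -3.7500)
X(P) = (-5 + P)*(-15/4 + P) (X(P) = (P - 15/4)*(P - 5) = (-15/4 + P)*(-5 + P) = (-5 + P)*(-15/4 + P))
q(C) = -4 (q(C) = -4 + (C - C)/2 = -4 + (½)*0 = -4 + 0 = -4)
(u(296) + q(X(1)))*(-39836 - 116793) = ((265 + 296) - 4)*(-39836 - 116793) = (561 - 4)*(-156629) = 557*(-156629) = -87242353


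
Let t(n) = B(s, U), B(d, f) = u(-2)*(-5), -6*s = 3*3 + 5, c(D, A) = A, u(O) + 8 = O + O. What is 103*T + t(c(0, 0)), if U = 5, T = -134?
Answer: -13742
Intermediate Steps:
u(O) = -8 + 2*O (u(O) = -8 + (O + O) = -8 + 2*O)
s = -7/3 (s = -(3*3 + 5)/6 = -(9 + 5)/6 = -⅙*14 = -7/3 ≈ -2.3333)
B(d, f) = 60 (B(d, f) = (-8 + 2*(-2))*(-5) = (-8 - 4)*(-5) = -12*(-5) = 60)
t(n) = 60
103*T + t(c(0, 0)) = 103*(-134) + 60 = -13802 + 60 = -13742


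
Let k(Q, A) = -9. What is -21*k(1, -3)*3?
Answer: 567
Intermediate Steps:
-21*k(1, -3)*3 = -21*(-9)*3 = 189*3 = 567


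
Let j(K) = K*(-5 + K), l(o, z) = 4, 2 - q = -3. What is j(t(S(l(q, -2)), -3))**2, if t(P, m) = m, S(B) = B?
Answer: 576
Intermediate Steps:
q = 5 (q = 2 - 1*(-3) = 2 + 3 = 5)
j(t(S(l(q, -2)), -3))**2 = (-3*(-5 - 3))**2 = (-3*(-8))**2 = 24**2 = 576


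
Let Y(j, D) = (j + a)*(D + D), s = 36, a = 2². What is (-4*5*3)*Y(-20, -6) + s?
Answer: -11484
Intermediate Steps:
a = 4
Y(j, D) = 2*D*(4 + j) (Y(j, D) = (j + 4)*(D + D) = (4 + j)*(2*D) = 2*D*(4 + j))
(-4*5*3)*Y(-20, -6) + s = (-4*5*3)*(2*(-6)*(4 - 20)) + 36 = (-20*3)*(2*(-6)*(-16)) + 36 = -60*192 + 36 = -11520 + 36 = -11484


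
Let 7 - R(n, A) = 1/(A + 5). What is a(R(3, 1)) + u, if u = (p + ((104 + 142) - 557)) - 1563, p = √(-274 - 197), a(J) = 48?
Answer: -1826 + I*√471 ≈ -1826.0 + 21.703*I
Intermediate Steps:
R(n, A) = 7 - 1/(5 + A) (R(n, A) = 7 - 1/(A + 5) = 7 - 1/(5 + A))
p = I*√471 (p = √(-471) = I*√471 ≈ 21.703*I)
u = -1874 + I*√471 (u = (I*√471 + ((104 + 142) - 557)) - 1563 = (I*√471 + (246 - 557)) - 1563 = (I*√471 - 311) - 1563 = (-311 + I*√471) - 1563 = -1874 + I*√471 ≈ -1874.0 + 21.703*I)
a(R(3, 1)) + u = 48 + (-1874 + I*√471) = -1826 + I*√471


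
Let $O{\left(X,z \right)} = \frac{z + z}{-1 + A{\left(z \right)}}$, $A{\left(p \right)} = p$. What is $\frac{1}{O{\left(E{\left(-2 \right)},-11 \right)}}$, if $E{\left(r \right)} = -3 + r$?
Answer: $\frac{6}{11} \approx 0.54545$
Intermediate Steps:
$O{\left(X,z \right)} = \frac{2 z}{-1 + z}$ ($O{\left(X,z \right)} = \frac{z + z}{-1 + z} = \frac{2 z}{-1 + z}$)
$\frac{1}{O{\left(E{\left(-2 \right)},-11 \right)}} = \frac{1}{2 \left(-11\right) \frac{1}{-1 - 11}} = \frac{1}{2 \left(-11\right) \frac{1}{-12}} = \frac{1}{2 \left(-11\right) \left(- \frac{1}{12}\right)} = \frac{1}{\frac{11}{6}} = \frac{6}{11}$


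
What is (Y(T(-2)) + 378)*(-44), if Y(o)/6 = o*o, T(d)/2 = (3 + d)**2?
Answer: -17688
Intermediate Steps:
T(d) = 2*(3 + d)**2
Y(o) = 6*o**2 (Y(o) = 6*(o*o) = 6*o**2)
(Y(T(-2)) + 378)*(-44) = (6*(2*(3 - 2)**2)**2 + 378)*(-44) = (6*(2*1**2)**2 + 378)*(-44) = (6*(2*1)**2 + 378)*(-44) = (6*2**2 + 378)*(-44) = (6*4 + 378)*(-44) = (24 + 378)*(-44) = 402*(-44) = -17688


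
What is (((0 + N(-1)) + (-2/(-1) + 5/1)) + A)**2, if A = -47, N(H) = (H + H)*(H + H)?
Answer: 1296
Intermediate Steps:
N(H) = 4*H**2 (N(H) = (2*H)*(2*H) = 4*H**2)
(((0 + N(-1)) + (-2/(-1) + 5/1)) + A)**2 = (((0 + 4*(-1)**2) + (-2/(-1) + 5/1)) - 47)**2 = (((0 + 4*1) + (-2*(-1) + 5*1)) - 47)**2 = (((0 + 4) + (2 + 5)) - 47)**2 = ((4 + 7) - 47)**2 = (11 - 47)**2 = (-36)**2 = 1296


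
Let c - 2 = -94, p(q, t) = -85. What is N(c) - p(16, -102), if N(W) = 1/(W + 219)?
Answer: 10796/127 ≈ 85.008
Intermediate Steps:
c = -92 (c = 2 - 94 = -92)
N(W) = 1/(219 + W)
N(c) - p(16, -102) = 1/(219 - 92) - 1*(-85) = 1/127 + 85 = 10796/127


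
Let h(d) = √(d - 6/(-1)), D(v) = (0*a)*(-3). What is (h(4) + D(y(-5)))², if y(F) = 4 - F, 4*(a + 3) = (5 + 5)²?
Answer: 10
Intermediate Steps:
a = 22 (a = -3 + (5 + 5)²/4 = -3 + (¼)*10² = -3 + (¼)*100 = -3 + 25 = 22)
D(v) = 0 (D(v) = (0*22)*(-3) = 0*(-3) = 0)
h(d) = √(6 + d) (h(d) = √(d - 6*(-1)) = √(d + 6) = √(6 + d))
(h(4) + D(y(-5)))² = (√(6 + 4) + 0)² = (√10 + 0)² = (√10)² = 10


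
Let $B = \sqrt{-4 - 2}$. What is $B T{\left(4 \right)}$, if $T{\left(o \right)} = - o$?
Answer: $- 4 i \sqrt{6} \approx - 9.798 i$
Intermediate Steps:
$B = i \sqrt{6}$ ($B = \sqrt{-6} = i \sqrt{6} \approx 2.4495 i$)
$B T{\left(4 \right)} = i \sqrt{6} \left(\left(-1\right) 4\right) = i \sqrt{6} \left(-4\right) = - 4 i \sqrt{6}$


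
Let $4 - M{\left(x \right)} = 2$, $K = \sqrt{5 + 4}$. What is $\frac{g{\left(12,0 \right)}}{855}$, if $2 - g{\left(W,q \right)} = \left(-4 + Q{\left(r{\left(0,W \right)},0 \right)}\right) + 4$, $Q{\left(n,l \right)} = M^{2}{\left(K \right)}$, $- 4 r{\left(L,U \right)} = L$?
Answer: $- \frac{2}{855} \approx -0.0023392$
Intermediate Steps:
$r{\left(L,U \right)} = - \frac{L}{4}$
$K = 3$ ($K = \sqrt{9} = 3$)
$M{\left(x \right)} = 2$ ($M{\left(x \right)} = 4 - 2 = 2$)
$Q{\left(n,l \right)} = 4$ ($Q{\left(n,l \right)} = 2^{2} = 4$)
$g{\left(W,q \right)} = -2$ ($g{\left(W,q \right)} = 2 - \left(\left(-4 + 4\right) + 4\right) = 2 - \left(0 + 4\right) = 2 - 4 = -2$)
$\frac{g{\left(12,0 \right)}}{855} = - \frac{2}{855}$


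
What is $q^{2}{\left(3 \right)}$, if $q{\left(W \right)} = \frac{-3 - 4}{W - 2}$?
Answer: $49$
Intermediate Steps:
$q{\left(W \right)} = - \frac{7}{-2 + W}$
$q^{2}{\left(3 \right)} = \left(- \frac{7}{-2 + 3}\right)^{2} = \left(- \frac{7}{1}\right)^{2} = \left(\left(-7\right) 1\right)^{2} = \left(-7\right)^{2} = 49$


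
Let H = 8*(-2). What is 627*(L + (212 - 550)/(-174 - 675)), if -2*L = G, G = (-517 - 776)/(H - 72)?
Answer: -19727111/4528 ≈ -4356.7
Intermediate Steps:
H = -16
G = 1293/88 (G = (-517 - 776)/(-16 - 72) = -1293/(-88) = -1293*(-1/88) = 1293/88 ≈ 14.693)
L = -1293/176 (L = -½*1293/88 = -1293/176 ≈ -7.3466)
627*(L + (212 - 550)/(-174 - 675)) = 627*(-1293/176 + (212 - 550)/(-174 - 675)) = 627*(-1293/176 - 338/(-849)) = 627*(-1293/176 - 338*(-1/849)) = 627*(-1293/176 + 338/849) = 627*(-1038269/149424) = -19727111/4528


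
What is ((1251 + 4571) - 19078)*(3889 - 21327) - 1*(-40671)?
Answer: 231198799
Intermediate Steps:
((1251 + 4571) - 19078)*(3889 - 21327) - 1*(-40671) = (5822 - 19078)*(-17438) + 40671 = -13256*(-17438) + 40671 = 231158128 + 40671 = 231198799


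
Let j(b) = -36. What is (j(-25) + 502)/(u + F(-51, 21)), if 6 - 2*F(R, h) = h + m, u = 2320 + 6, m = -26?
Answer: 932/4663 ≈ 0.19987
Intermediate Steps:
u = 2326
F(R, h) = 16 - h/2 (F(R, h) = 3 - (h - 26)/2 = 3 - (-26 + h)/2 = 3 + (13 - h/2) = 16 - h/2)
(j(-25) + 502)/(u + F(-51, 21)) = (-36 + 502)/(2326 + (16 - ½*21)) = 466/(2326 + (16 - 21/2)) = 466/(2326 + 11/2) = 466/(4663/2) = 466*(2/4663) = 932/4663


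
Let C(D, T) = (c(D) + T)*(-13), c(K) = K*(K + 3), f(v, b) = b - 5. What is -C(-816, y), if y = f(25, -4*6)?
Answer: 8623927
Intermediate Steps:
f(v, b) = -5 + b
y = -29 (y = -5 - 4*6 = -5 - 24 = -29)
c(K) = K*(3 + K)
C(D, T) = -13*T - 13*D*(3 + D) (C(D, T) = (D*(3 + D) + T)*(-13) = (T + D*(3 + D))*(-13) = -13*T - 13*D*(3 + D))
-C(-816, y) = -(-13*(-29) - 13*(-816)*(3 - 816)) = -(377 - 13*(-816)*(-813)) = -(377 - 8624304) = -1*(-8623927) = 8623927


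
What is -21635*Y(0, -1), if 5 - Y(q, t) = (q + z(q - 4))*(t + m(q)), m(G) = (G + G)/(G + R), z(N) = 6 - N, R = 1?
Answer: -324525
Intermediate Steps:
m(G) = 2*G/(1 + G) (m(G) = (G + G)/(G + 1) = (2*G)/(1 + G) = 2*G/(1 + G))
Y(q, t) = 5 - 10*t - 20*q/(1 + q) (Y(q, t) = 5 - (q + (6 - (q - 4)))*(t + 2*q/(1 + q)) = 5 - (q + (6 - (-4 + q)))*(t + 2*q/(1 + q)) = 5 - (q + (6 + (4 - q)))*(t + 2*q/(1 + q)) = 5 - (q + (10 - q))*(t + 2*q/(1 + q)) = 5 - 10*(t + 2*q/(1 + q)) = 5 - (10*t + 20*q/(1 + q)) = 5 + (-10*t - 20*q/(1 + q)) = 5 - 10*t - 20*q/(1 + q))
-21635*Y(0, -1) = -108175*(1 - 3*0 - 2*(-1) - 2*0*(-1))/(1 + 0) = -108175*(1 + 0 + 2 + 0)/1 = -108175*3 = -21635*15 = -324525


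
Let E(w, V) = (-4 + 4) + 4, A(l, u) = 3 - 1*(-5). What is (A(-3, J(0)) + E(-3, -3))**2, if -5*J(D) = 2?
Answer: 144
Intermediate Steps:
J(D) = -2/5 (J(D) = -1/5*2 = -2/5)
A(l, u) = 8 (A(l, u) = 3 + 5 = 8)
E(w, V) = 4 (E(w, V) = 0 + 4 = 4)
(A(-3, J(0)) + E(-3, -3))**2 = (8 + 4)**2 = 12**2 = 144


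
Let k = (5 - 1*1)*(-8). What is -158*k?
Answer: 5056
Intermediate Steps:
k = -32 (k = (5 - 1)*(-8) = 4*(-8) = -32)
-158*k = -158*(-32) = 5056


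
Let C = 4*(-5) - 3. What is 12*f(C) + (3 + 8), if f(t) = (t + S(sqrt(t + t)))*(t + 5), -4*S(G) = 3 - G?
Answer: 5141 - 54*I*sqrt(46) ≈ 5141.0 - 366.25*I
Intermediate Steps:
S(G) = -3/4 + G/4 (S(G) = -(3 - G)/4 = -3/4 + G/4)
C = -23 (C = -20 - 3 = -23)
f(t) = (5 + t)*(-3/4 + t + sqrt(2)*sqrt(t)/4) (f(t) = (t + (-3/4 + sqrt(t + t)/4))*(t + 5) = (t + (-3/4 + sqrt(2*t)/4))*(5 + t) = (t + (-3/4 + (sqrt(2)*sqrt(t))/4))*(5 + t) = (t + (-3/4 + sqrt(2)*sqrt(t)/4))*(5 + t) = (-3/4 + t + sqrt(2)*sqrt(t)/4)*(5 + t) = (5 + t)*(-3/4 + t + sqrt(2)*sqrt(t)/4))
12*f(C) + (3 + 8) = 12*(-15/4 + (-23)**2 + (17/4)*(-23) + sqrt(2)*(-23)**(3/2)/4 + 5*sqrt(2)*sqrt(-23)/4) + (3 + 8) = 12*(-15/4 + 529 - 391/4 + sqrt(2)*(-23*I*sqrt(23))/4 + 5*sqrt(2)*(I*sqrt(23))/4) + 11 = 12*(-15/4 + 529 - 391/4 - 23*I*sqrt(46)/4 + 5*I*sqrt(46)/4) + 11 = 12*(855/2 - 9*I*sqrt(46)/2) + 11 = (5130 - 54*I*sqrt(46)) + 11 = 5141 - 54*I*sqrt(46)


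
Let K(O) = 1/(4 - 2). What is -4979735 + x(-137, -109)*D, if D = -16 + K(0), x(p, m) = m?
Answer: -9956091/2 ≈ -4.9780e+6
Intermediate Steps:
K(O) = ½ (K(O) = 1/2 = ½)
D = -31/2 (D = -16 + ½ = -31/2 ≈ -15.500)
-4979735 + x(-137, -109)*D = -4979735 - 109*(-31/2) = -4979735 + 3379/2 = -9956091/2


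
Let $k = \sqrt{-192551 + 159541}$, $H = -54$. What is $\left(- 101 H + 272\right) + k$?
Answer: $5726 + i \sqrt{33010} \approx 5726.0 + 181.69 i$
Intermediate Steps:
$k = i \sqrt{33010}$ ($k = \sqrt{-33010} = i \sqrt{33010} \approx 181.69 i$)
$\left(- 101 H + 272\right) + k = \left(\left(-101\right) \left(-54\right) + 272\right) + i \sqrt{33010} = \left(5454 + 272\right) + i \sqrt{33010} = 5726 + i \sqrt{33010}$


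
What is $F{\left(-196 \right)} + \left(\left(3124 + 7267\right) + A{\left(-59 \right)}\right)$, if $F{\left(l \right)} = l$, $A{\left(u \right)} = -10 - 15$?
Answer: $10170$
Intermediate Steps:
$A{\left(u \right)} = -25$
$F{\left(-196 \right)} + \left(\left(3124 + 7267\right) + A{\left(-59 \right)}\right) = -196 + \left(\left(3124 + 7267\right) - 25\right) = -196 + \left(10391 - 25\right) = -196 + 10366 = 10170$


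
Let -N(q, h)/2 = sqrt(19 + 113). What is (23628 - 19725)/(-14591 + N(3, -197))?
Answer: -56948673/212896753 + 15612*sqrt(33)/212896753 ≈ -0.26707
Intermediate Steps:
N(q, h) = -4*sqrt(33) (N(q, h) = -2*sqrt(19 + 113) = -4*sqrt(33))
(23628 - 19725)/(-14591 + N(3, -197)) = (23628 - 19725)/(-14591 - 4*sqrt(33)) = 3903/(-14591 - 4*sqrt(33))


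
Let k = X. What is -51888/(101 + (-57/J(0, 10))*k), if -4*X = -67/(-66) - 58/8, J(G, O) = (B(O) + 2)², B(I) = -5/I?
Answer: -20547648/24359 ≈ -843.53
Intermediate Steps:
J(G, O) = (2 - 5/O)² (J(G, O) = (-5/O + 2)² = (2 - 5/O)²)
X = 823/528 (X = -(-67/(-66) - 58/8)/4 = -(-67*(-1/66) - 58*⅛)/4 = -(67/66 - 29/4)/4 = -¼*(-823/132) = 823/528 ≈ 1.5587)
k = 823/528 ≈ 1.5587
-51888/(101 + (-57/J(0, 10))*k) = -51888/(101 - 57*100/(-5 + 2*10)²*(823/528)) = -51888/(101 - 57*100/(-5 + 20)²*(823/528)) = -51888/(101 - 57/((1/100)*15²)*(823/528)) = -51888/(101 - 57/((1/100)*225)*(823/528)) = -51888/(101 - 57/9/4*(823/528)) = -51888/(101 - 57*4/9*(823/528)) = -51888/(101 - 76/3*823/528) = -51888/(101 - 15637/396) = -51888/24359/396 = -51888*396/24359 = -20547648/24359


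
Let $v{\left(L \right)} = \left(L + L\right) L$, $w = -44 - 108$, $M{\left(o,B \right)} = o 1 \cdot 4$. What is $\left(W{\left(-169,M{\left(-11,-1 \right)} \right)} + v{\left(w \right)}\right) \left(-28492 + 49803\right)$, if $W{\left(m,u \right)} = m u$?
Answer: $1143207284$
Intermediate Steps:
$M{\left(o,B \right)} = 4 o$ ($M{\left(o,B \right)} = o 4 = 4 o$)
$w = -152$ ($w = -44 - 108 = -152$)
$v{\left(L \right)} = 2 L^{2}$ ($v{\left(L \right)} = 2 L L = 2 L^{2}$)
$\left(W{\left(-169,M{\left(-11,-1 \right)} \right)} + v{\left(w \right)}\right) \left(-28492 + 49803\right) = \left(- 169 \cdot 4 \left(-11\right) + 2 \left(-152\right)^{2}\right) \left(-28492 + 49803\right) = \left(\left(-169\right) \left(-44\right) + 2 \cdot 23104\right) 21311 = \left(7436 + 46208\right) 21311 = 53644 \cdot 21311 = 1143207284$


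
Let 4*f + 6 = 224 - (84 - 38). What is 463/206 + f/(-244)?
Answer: 52057/25132 ≈ 2.0713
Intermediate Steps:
f = 43 (f = -3/2 + (224 - (84 - 38))/4 = -3/2 + (224 - 1*46)/4 = -3/2 + (224 - 46)/4 = -3/2 + (¼)*178 = -3/2 + 89/2 = 43)
463/206 + f/(-244) = 463/206 + 43/(-244) = 463*(1/206) + 43*(-1/244) = 463/206 - 43/244 = 52057/25132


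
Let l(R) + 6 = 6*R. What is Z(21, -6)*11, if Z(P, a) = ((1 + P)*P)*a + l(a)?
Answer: -30954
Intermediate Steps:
l(R) = -6 + 6*R
Z(P, a) = -6 + 6*a + P*a*(1 + P) (Z(P, a) = ((1 + P)*P)*a + (-6 + 6*a) = (P*(1 + P))*a + (-6 + 6*a) = P*a*(1 + P) + (-6 + 6*a) = -6 + 6*a + P*a*(1 + P))
Z(21, -6)*11 = (-6 + 6*(-6) + 21*(-6) - 6*21²)*11 = (-6 - 36 - 126 - 6*441)*11 = (-6 - 36 - 126 - 2646)*11 = -2814*11 = -30954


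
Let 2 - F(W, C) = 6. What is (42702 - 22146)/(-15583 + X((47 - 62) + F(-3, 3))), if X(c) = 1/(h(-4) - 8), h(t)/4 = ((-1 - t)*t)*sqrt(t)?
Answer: -330289806432/250384624361 - 219264*I/250384624361 ≈ -1.3191 - 8.7571e-7*I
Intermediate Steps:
h(t) = 4*t**(3/2)*(-1 - t) (h(t) = 4*(((-1 - t)*t)*sqrt(t)) = 4*((t*(-1 - t))*sqrt(t)) = 4*(t**(3/2)*(-1 - t)) = 4*t**(3/2)*(-1 - t))
F(W, C) = -4 (F(W, C) = 2 - 1*6 = 2 - 6 = -4)
X(c) = (-8 + 96*I)/9280 (X(c) = 1/(4*(-4)**(3/2)*(-1 - 1*(-4)) - 8) = 1/(4*(-8*I)*(-1 + 4) - 8) = 1/(4*(-8*I)*3 - 8) = 1/(-96*I - 8) = 1/(-8 - 96*I) = (-8 + 96*I)/9280)
(42702 - 22146)/(-15583 + X((47 - 62) + F(-3, 3))) = (42702 - 22146)/(-15583 + (-1/1160 + 3*I/290)) = 20556/(-18076281/1160 + 3*I/290) = 20556*(9280*(-18076281/1160 - 3*I/290)/2253461619249) = 21195520*(-18076281/1160 - 3*I/290)/250384624361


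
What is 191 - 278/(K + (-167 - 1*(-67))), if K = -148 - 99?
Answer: 66555/347 ≈ 191.80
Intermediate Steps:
K = -247
191 - 278/(K + (-167 - 1*(-67))) = 191 - 278/(-247 + (-167 - 1*(-67))) = 191 - 278/(-247 + (-167 + 67)) = 191 - 278/(-247 - 100) = 191 - 278/(-347) = 191 - 1/347*(-278) = 191 + 278/347 = 66555/347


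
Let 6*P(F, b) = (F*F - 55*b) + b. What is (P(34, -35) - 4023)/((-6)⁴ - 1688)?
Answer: 5273/588 ≈ 8.9677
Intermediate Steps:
P(F, b) = -9*b + F²/6 (P(F, b) = ((F*F - 55*b) + b)/6 = ((F² - 55*b) + b)/6 = (F² - 54*b)/6 = -9*b + F²/6)
(P(34, -35) - 4023)/((-6)⁴ - 1688) = ((-9*(-35) + (⅙)*34²) - 4023)/((-6)⁴ - 1688) = ((315 + (⅙)*1156) - 4023)/(1296 - 1688) = ((315 + 578/3) - 4023)/(-392) = (1523/3 - 4023)*(-1/392) = -10546/3*(-1/392) = 5273/588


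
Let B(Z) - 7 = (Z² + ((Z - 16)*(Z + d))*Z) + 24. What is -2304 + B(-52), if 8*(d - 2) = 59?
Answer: -150291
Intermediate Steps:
d = 75/8 (d = 2 + (⅛)*59 = 2 + 59/8 = 75/8 ≈ 9.3750)
B(Z) = 31 + Z² + Z*(-16 + Z)*(75/8 + Z) (B(Z) = 7 + ((Z² + ((Z - 16)*(Z + 75/8))*Z) + 24) = 7 + ((Z² + ((-16 + Z)*(75/8 + Z))*Z) + 24) = 7 + ((Z² + Z*(-16 + Z)*(75/8 + Z)) + 24) = 7 + (24 + Z² + Z*(-16 + Z)*(75/8 + Z)) = 31 + Z² + Z*(-16 + Z)*(75/8 + Z))
-2304 + B(-52) = -2304 + (31 + (-52)³ - 150*(-52) - 45/8*(-52)²) = -2304 + (31 - 140608 + 7800 - 45/8*2704) = -2304 + (31 - 140608 + 7800 - 15210) = -2304 - 147987 = -150291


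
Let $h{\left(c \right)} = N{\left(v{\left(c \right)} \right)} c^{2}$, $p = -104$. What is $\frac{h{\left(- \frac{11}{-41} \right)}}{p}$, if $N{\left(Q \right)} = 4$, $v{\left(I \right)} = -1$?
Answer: $- \frac{121}{43706} \approx -0.0027685$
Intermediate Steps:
$h{\left(c \right)} = 4 c^{2}$
$\frac{h{\left(- \frac{11}{-41} \right)}}{p} = \frac{4 \left(- \frac{11}{-41}\right)^{2}}{-104} = 4 \left(\left(-11\right) \left(- \frac{1}{41}\right)\right)^{2} \left(- \frac{1}{104}\right) = 4 \left(\frac{11}{41}\right)^{2} \left(- \frac{1}{104}\right) = 4 \cdot \frac{121}{1681} \left(- \frac{1}{104}\right) = \frac{484}{1681} \left(- \frac{1}{104}\right) = - \frac{121}{43706}$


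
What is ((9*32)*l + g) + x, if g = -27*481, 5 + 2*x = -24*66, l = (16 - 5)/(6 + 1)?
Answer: -186605/14 ≈ -13329.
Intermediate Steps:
l = 11/7 ≈ 1.5714
x = -1589/2 (x = -5/2 + (-24*66)/2 = -5/2 + (½)*(-1584) = -5/2 - 792 = -1589/2 ≈ -794.50)
g = -12987
((9*32)*l + g) + x = ((9*32)*(11/7) - 12987) - 1589/2 = (288*(11/7) - 12987) - 1589/2 = (3168/7 - 12987) - 1589/2 = -87741/7 - 1589/2 = -186605/14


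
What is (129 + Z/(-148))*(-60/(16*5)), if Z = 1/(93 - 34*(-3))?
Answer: -3722939/38480 ≈ -96.750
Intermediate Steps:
Z = 1/195 (Z = 1/(93 + 102) = 1/195 ≈ 0.0051282)
(129 + Z/(-148))*(-60/(16*5)) = (129 + (1/195)/(-148))*(-60/(16*5)) = (129 + (1/195)*(-1/148))*(-60/80) = (129 - 1/28860)*(-60*1/80) = (3722939/28860)*(-¾) = -3722939/38480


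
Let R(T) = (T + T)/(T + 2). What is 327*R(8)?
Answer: 2616/5 ≈ 523.20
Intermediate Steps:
R(T) = 2*T/(2 + T) (R(T) = (2*T)/(2 + T) = 2*T/(2 + T))
327*R(8) = 327*(2*8/(2 + 8)) = 327*(2*8/10) = 327*(2*8*(⅒)) = 327*(8/5) = 2616/5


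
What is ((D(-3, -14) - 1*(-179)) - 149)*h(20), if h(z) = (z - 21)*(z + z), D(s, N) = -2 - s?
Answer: -1240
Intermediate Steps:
h(z) = 2*z*(-21 + z) (h(z) = (-21 + z)*(2*z) = 2*z*(-21 + z))
((D(-3, -14) - 1*(-179)) - 149)*h(20) = (((-2 - 1*(-3)) - 1*(-179)) - 149)*(2*20*(-21 + 20)) = (((-2 + 3) + 179) - 149)*(2*20*(-1)) = ((1 + 179) - 149)*(-40) = (180 - 149)*(-40) = 31*(-40) = -1240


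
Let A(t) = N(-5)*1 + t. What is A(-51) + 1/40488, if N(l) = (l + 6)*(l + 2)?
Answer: -2186351/40488 ≈ -54.000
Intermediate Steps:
N(l) = (2 + l)*(6 + l) (N(l) = (6 + l)*(2 + l) = (2 + l)*(6 + l))
A(t) = -3 + t (A(t) = (12 + (-5)**2 + 8*(-5))*1 + t = (12 + 25 - 40)*1 + t = -3*1 + t = -3 + t)
A(-51) + 1/40488 = (-3 - 51) + 1/40488 = -54 + 1/40488 = -2186351/40488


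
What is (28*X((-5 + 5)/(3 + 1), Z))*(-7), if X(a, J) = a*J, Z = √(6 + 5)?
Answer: 0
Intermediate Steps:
Z = √11 ≈ 3.3166
X(a, J) = J*a
(28*X((-5 + 5)/(3 + 1), Z))*(-7) = (28*(√11*((-5 + 5)/(3 + 1))))*(-7) = (28*(√11*(0/4)))*(-7) = (28*(√11*(0*(¼))))*(-7) = (28*(√11*0))*(-7) = (28*0)*(-7) = 0*(-7) = 0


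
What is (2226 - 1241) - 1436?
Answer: -451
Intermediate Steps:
(2226 - 1241) - 1436 = 985 - 1436 = -451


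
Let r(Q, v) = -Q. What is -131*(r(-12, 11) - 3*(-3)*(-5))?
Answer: 4323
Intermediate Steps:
-131*(r(-12, 11) - 3*(-3)*(-5)) = -131*(-1*(-12) - 3*(-3)*(-5)) = -131*(12 + 9*(-5)) = -131*(12 - 45) = -131*(-33) = 4323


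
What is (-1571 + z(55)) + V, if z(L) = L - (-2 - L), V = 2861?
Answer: 1402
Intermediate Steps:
z(L) = 2 + 2*L (z(L) = L + (2 + L) = 2 + 2*L)
(-1571 + z(55)) + V = (-1571 + (2 + 2*55)) + 2861 = (-1571 + (2 + 110)) + 2861 = (-1571 + 112) + 2861 = -1459 + 2861 = 1402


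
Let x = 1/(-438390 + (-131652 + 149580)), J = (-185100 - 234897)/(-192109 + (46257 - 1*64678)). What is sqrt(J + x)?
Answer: sqrt(108555210153305757835)/7376655405 ≈ 1.4124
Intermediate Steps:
J = 419997/210530 (J = -419997/(-192109 + (46257 - 64678)) = -419997/(-192109 - 18421) = -419997/(-210530) = -419997*(-1/210530) = 419997/210530 ≈ 1.9950)
x = -1/420462 (x = 1/(-438390 + 17928) = 1/(-420462) = -1/420462 ≈ -2.3783e-6)
sqrt(J + x) = sqrt(419997/210530 - 1/420462) = sqrt(44148142021/22129966215) = sqrt(108555210153305757835)/7376655405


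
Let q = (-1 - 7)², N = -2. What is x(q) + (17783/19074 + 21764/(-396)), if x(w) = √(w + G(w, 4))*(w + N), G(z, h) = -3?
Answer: -3091549/57222 + 62*√61 ≈ 430.21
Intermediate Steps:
q = 64 (q = (-8)² = 64)
x(w) = √(-3 + w)*(-2 + w) (x(w) = √(w - 3)*(w - 2) = √(-3 + w)*(-2 + w))
x(q) + (17783/19074 + 21764/(-396)) = √(-3 + 64)*(-2 + 64) + (17783/19074 + 21764/(-396)) = √61*62 + (17783*(1/19074) + 21764*(-1/396)) = 62*√61 + (17783/19074 - 5441/99) = 62*√61 - 3091549/57222 = -3091549/57222 + 62*√61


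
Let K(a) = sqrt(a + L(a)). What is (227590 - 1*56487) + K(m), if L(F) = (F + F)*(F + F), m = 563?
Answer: 171103 + sqrt(1268439) ≈ 1.7223e+5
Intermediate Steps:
L(F) = 4*F**2 (L(F) = (2*F)*(2*F) = 4*F**2)
K(a) = sqrt(a + 4*a**2)
(227590 - 1*56487) + K(m) = (227590 - 1*56487) + sqrt(563*(1 + 4*563)) = (227590 - 56487) + sqrt(563*(1 + 2252)) = 171103 + sqrt(563*2253) = 171103 + sqrt(1268439)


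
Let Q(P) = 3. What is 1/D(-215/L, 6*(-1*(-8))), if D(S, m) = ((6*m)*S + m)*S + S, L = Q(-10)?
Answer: 3/4427065 ≈ 6.7765e-7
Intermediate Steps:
L = 3
D(S, m) = S + S*(m + 6*S*m) (D(S, m) = (6*S*m + m)*S + S = (m + 6*S*m)*S + S = S*(m + 6*S*m) + S = S + S*(m + 6*S*m))
1/D(-215/L, 6*(-1*(-8))) = 1/((-215/3)*(1 + 6*(-1*(-8)) + 6*(-215/3)*(6*(-1*(-8))))) = 1/((-215*1/3)*(1 + 6*8 + 6*(-215*1/3)*(6*8))) = 1/(-215*(1 + 48 + 6*(-215/3)*48)/3) = 1/(-215*(1 + 48 - 20640)/3) = 1/(-215/3*(-20591)) = 1/(4427065/3) = 3/4427065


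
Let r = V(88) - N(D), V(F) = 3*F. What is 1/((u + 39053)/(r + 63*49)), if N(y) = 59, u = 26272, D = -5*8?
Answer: 3292/65325 ≈ 0.050394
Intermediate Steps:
D = -40
r = 205 (r = 3*88 - 1*59 = 264 - 59 = 205)
1/((u + 39053)/(r + 63*49)) = 1/((26272 + 39053)/(205 + 63*49)) = 1/(65325/(205 + 3087)) = 1/(65325/3292) = 3292/65325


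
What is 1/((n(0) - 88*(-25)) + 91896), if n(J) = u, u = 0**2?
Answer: 1/94096 ≈ 1.0627e-5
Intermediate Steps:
u = 0
n(J) = 0
1/((n(0) - 88*(-25)) + 91896) = 1/((0 - 88*(-25)) + 91896) = 1/((0 + 2200) + 91896) = 1/(2200 + 91896) = 1/94096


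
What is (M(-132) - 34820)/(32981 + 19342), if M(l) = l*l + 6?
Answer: -17390/52323 ≈ -0.33236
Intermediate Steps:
M(l) = 6 + l**2 (M(l) = l**2 + 6 = 6 + l**2)
(M(-132) - 34820)/(32981 + 19342) = ((6 + (-132)**2) - 34820)/(32981 + 19342) = ((6 + 17424) - 34820)/52323 = (17430 - 34820)*(1/52323) = -17390*1/52323 = -17390/52323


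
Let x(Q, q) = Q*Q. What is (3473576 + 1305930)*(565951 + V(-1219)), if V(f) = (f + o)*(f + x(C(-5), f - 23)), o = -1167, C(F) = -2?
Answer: 16560706299146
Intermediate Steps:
x(Q, q) = Q**2
V(f) = (-1167 + f)*(4 + f) (V(f) = (f - 1167)*(f + (-2)**2) = (-1167 + f)*(f + 4) = (-1167 + f)*(4 + f))
(3473576 + 1305930)*(565951 + V(-1219)) = (3473576 + 1305930)*(565951 + (-4668 + (-1219)**2 - 1163*(-1219))) = 4779506*(565951 + (-4668 + 1485961 + 1417697)) = 4779506*(565951 + 2898990) = 4779506*3464941 = 16560706299146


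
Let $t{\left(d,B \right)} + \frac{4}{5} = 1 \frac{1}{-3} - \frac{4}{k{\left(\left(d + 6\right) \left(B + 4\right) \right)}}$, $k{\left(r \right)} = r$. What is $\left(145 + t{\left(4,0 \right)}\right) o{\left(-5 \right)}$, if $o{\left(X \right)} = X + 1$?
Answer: $- \frac{8626}{15} \approx -575.07$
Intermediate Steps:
$o{\left(X \right)} = 1 + X$
$t{\left(d,B \right)} = - \frac{17}{15} - \frac{4}{\left(4 + B\right) \left(6 + d\right)}$ ($t{\left(d,B \right)} = - \frac{4}{5} + \left(1 \frac{1}{-3} - \frac{4}{\left(d + 6\right) \left(B + 4\right)}\right) = - \frac{4}{5} + \left(1 \left(- \frac{1}{3}\right) - \frac{4}{\left(6 + d\right) \left(4 + B\right)}\right) = - \frac{4}{5} - \left(\frac{1}{3} + \frac{4}{\left(4 + B\right) \left(6 + d\right)}\right) = - \frac{17}{15} - \frac{4}{\left(4 + B\right) \left(6 + d\right)}$)
$\left(145 + t{\left(4,0 \right)}\right) o{\left(-5 \right)} = \left(145 + \frac{-468 - 0 - 272 - 0 \cdot 4}{15 \left(24 + 4 \cdot 4 + 6 \cdot 0 + 0 \cdot 4\right)}\right) \left(1 - 5\right) = \left(145 + \frac{-468 + 0 - 272 + 0}{15 \left(24 + 16 + 0 + 0\right)}\right) \left(-4\right) = \left(145 + \frac{1}{15} \cdot \frac{1}{40} \left(-740\right)\right) \left(-4\right) = \left(145 - \frac{37}{30}\right) \left(-4\right) = \frac{4313}{30} \left(-4\right) = - \frac{8626}{15}$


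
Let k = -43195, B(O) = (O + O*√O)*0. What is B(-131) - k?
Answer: 43195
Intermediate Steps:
B(O) = 0 (B(O) = (O + O^(3/2))*0 = 0)
B(-131) - k = 0 - 1*(-43195) = 0 + 43195 = 43195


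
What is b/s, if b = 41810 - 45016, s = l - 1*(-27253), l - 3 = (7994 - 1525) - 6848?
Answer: -3206/26877 ≈ -0.11928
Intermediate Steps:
l = -376 (l = 3 + ((7994 - 1525) - 6848) = 3 + (6469 - 6848) = 3 - 379 = -376)
s = 26877 (s = -376 - 1*(-27253) = -376 + 27253 = 26877)
b = -3206
b/s = -3206/26877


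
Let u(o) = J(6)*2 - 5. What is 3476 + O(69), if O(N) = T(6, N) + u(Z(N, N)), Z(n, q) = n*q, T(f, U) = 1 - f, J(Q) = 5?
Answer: 3476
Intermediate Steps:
u(o) = 5 (u(o) = 5*2 - 5 = 10 - 5 = 5)
O(N) = 0 (O(N) = (1 - 1*6) + 5 = (1 - 6) + 5 = -5 + 5 = 0)
3476 + O(69) = 3476 + 0 = 3476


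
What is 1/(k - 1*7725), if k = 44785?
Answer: 1/37060 ≈ 2.6983e-5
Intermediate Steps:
1/(k - 1*7725) = 1/(44785 - 1*7725) = 1/(44785 - 7725) = 1/37060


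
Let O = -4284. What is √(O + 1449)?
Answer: 9*I*√35 ≈ 53.245*I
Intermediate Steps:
√(O + 1449) = √(-4284 + 1449) = √(-2835) = 9*I*√35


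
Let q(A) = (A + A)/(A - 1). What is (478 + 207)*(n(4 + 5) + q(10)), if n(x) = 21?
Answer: 143165/9 ≈ 15907.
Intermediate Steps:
q(A) = 2*A/(-1 + A) (q(A) = (2*A)/(-1 + A) = 2*A/(-1 + A))
(478 + 207)*(n(4 + 5) + q(10)) = (478 + 207)*(21 + 2*10/(-1 + 10)) = 685*(21 + 2*10/9) = 685*(21 + 2*10*(⅑)) = 685*(21 + 20/9) = 685*(209/9) = 143165/9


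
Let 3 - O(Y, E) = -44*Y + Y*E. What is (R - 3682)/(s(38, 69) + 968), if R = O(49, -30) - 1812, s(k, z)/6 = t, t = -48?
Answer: -373/136 ≈ -2.7426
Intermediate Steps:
s(k, z) = -288 (s(k, z) = 6*(-48) = -288)
O(Y, E) = 3 + 44*Y - E*Y (O(Y, E) = 3 - (-44*Y + Y*E) = 3 - (-44*Y + E*Y) = 3 + (44*Y - E*Y) = 3 + 44*Y - E*Y)
R = 1817 (R = (3 + 44*49 - 1*(-30)*49) - 1812 = (3 + 2156 + 1470) - 1812 = 3629 - 1812 = 1817)
(R - 3682)/(s(38, 69) + 968) = (1817 - 3682)/(-288 + 968) = -1865/680 = -1865*1/680 = -373/136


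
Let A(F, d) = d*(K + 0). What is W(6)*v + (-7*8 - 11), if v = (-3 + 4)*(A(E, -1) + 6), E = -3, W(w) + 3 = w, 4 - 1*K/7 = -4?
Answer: -217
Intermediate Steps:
K = 56 (K = 28 - 7*(-4) = 28 + 28 = 56)
W(w) = -3 + w
A(F, d) = 56*d (A(F, d) = d*(56 + 0) = d*56 = 56*d)
v = -50 (v = (-3 + 4)*(56*(-1) + 6) = 1*(-56 + 6) = 1*(-50) = -50)
W(6)*v + (-7*8 - 11) = (-3 + 6)*(-50) + (-7*8 - 11) = 3*(-50) + (-56 - 11) = -150 - 67 = -217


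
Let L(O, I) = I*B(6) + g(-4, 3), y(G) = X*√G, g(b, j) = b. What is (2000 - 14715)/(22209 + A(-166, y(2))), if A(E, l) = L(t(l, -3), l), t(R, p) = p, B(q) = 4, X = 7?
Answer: -282336575/493060457 + 356020*√2/493060457 ≈ -0.57160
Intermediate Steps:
y(G) = 7*√G
L(O, I) = -4 + 4*I (L(O, I) = I*4 - 4 = 4*I - 4 = -4 + 4*I)
A(E, l) = -4 + 4*l
(2000 - 14715)/(22209 + A(-166, y(2))) = (2000 - 14715)/(22209 + (-4 + 4*(7*√2))) = -12715/(22209 + (-4 + 28*√2)) = -12715/(22205 + 28*√2)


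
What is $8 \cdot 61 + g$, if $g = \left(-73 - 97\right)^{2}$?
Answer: $29388$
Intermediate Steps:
$g = 28900$ ($g = \left(-170\right)^{2} = 28900$)
$8 \cdot 61 + g = 8 \cdot 61 + 28900 = 488 + 28900 = 29388$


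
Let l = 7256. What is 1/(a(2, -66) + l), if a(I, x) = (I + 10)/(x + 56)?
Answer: 5/36274 ≈ 0.00013784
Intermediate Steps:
a(I, x) = (10 + I)/(56 + x)
1/(a(2, -66) + l) = 1/((10 + 2)/(56 - 66) + 7256) = 1/(12/(-10) + 7256) = 1/(-⅒*12 + 7256) = 1/(-6/5 + 7256) = 1/(36274/5) = 5/36274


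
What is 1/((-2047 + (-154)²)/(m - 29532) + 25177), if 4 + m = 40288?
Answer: 3584/90241591 ≈ 3.9716e-5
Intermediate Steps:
m = 40284 (m = -4 + 40288 = 40284)
1/((-2047 + (-154)²)/(m - 29532) + 25177) = 1/((-2047 + (-154)²)/(40284 - 29532) + 25177) = 1/((-2047 + 23716)/10752 + 25177) = 1/(21669*(1/10752) + 25177) = 1/(7223/3584 + 25177) = 1/(90241591/3584) = 3584/90241591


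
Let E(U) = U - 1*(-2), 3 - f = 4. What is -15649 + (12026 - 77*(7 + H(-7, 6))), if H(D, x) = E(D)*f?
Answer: -4547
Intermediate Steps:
f = -1 (f = 3 - 1*4 = 3 - 4 = -1)
E(U) = 2 + U (E(U) = U + 2 = 2 + U)
H(D, x) = -2 - D (H(D, x) = (2 + D)*(-1) = -2 - D)
-15649 + (12026 - 77*(7 + H(-7, 6))) = -15649 + (12026 - 77*(7 + (-2 - 1*(-7)))) = -15649 + (12026 - 77*(7 + (-2 + 7))) = -15649 + (12026 - 77*(7 + 5)) = -15649 + (12026 - 77*12) = -15649 + (12026 - 924) = -15649 + 11102 = -4547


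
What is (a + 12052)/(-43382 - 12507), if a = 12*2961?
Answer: -47584/55889 ≈ -0.85140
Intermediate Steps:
a = 35532
(a + 12052)/(-43382 - 12507) = (35532 + 12052)/(-43382 - 12507) = 47584/(-55889) = 47584*(-1/55889) = -47584/55889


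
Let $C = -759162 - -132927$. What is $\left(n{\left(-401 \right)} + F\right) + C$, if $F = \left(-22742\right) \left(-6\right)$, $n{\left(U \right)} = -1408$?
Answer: $-491191$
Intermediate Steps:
$C = -626235$ ($C = -759162 + 132927 = -626235$)
$F = 136452$
$\left(n{\left(-401 \right)} + F\right) + C = \left(-1408 + 136452\right) - 626235 = 135044 - 626235 = -491191$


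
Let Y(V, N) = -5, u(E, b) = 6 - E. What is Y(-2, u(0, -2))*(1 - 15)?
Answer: 70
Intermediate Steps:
Y(-2, u(0, -2))*(1 - 15) = -5*(1 - 15) = -5*(-14) = 70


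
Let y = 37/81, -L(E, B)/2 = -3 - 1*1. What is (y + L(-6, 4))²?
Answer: 469225/6561 ≈ 71.517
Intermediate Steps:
L(E, B) = 8 (L(E, B) = -2*(-3 - 1*1) = -2*(-3 - 1) = -2*(-4) = 8)
y = 37/81 (y = 37*(1/81) = 37/81 ≈ 0.45679)
(y + L(-6, 4))² = (37/81 + 8)² = (685/81)² = 469225/6561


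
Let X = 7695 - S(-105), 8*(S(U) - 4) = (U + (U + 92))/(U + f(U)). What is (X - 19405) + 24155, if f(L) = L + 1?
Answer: 10400617/836 ≈ 12441.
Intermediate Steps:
f(L) = 1 + L
S(U) = 4 + (92 + 2*U)/(8*(1 + 2*U)) (S(U) = 4 + ((U + (U + 92))/(U + (1 + U)))/8 = 4 + ((U + (92 + U))/(1 + 2*U))/8 = 4 + ((92 + 2*U)/(1 + 2*U))/8 = 4 + (92 + 2*U)/(8*(1 + 2*U)))
X = 6429617/836 (X = 7695 - (62 + 33*(-105))/(4*(1 + 2*(-105))) = 7695 - (62 - 3465)/(4*(1 - 210)) = 7695 - (-3403)/(4*(-209)) = 7695 - (-1)*(-3403)/(4*209) = 7695 - 1*3403/836 = 7695 - 3403/836 = 6429617/836 ≈ 7690.9)
(X - 19405) + 24155 = (6429617/836 - 19405) + 24155 = -9792963/836 + 24155 = 10400617/836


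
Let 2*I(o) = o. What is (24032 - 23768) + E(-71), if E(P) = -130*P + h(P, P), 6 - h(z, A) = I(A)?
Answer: 19071/2 ≈ 9535.5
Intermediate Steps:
I(o) = o/2
h(z, A) = 6 - A/2
E(P) = 6 - 261*P/2 (E(P) = -130*P + (6 - P/2) = 6 - 261*P/2)
(24032 - 23768) + E(-71) = (24032 - 23768) + (6 - 261/2*(-71)) = 264 + (6 + 18531/2) = 264 + 18543/2 = 19071/2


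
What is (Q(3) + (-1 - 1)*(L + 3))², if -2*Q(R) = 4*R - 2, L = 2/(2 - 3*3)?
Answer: 5329/49 ≈ 108.76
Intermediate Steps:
L = -2/7 (L = 2/(2 - 9) = 2/(-7) = 2*(-⅐) = -2/7 ≈ -0.28571)
Q(R) = 1 - 2*R (Q(R) = -(4*R - 2)/2 = -(-2 + 4*R)/2 = 1 - 2*R)
(Q(3) + (-1 - 1)*(L + 3))² = ((1 - 2*3) + (-1 - 1)*(-2/7 + 3))² = ((1 - 6) - 2*19/7)² = (-5 - 38/7)² = (-73/7)² = 5329/49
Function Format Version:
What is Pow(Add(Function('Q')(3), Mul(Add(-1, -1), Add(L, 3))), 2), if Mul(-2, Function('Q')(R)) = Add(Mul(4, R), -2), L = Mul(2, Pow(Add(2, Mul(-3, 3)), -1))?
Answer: Rational(5329, 49) ≈ 108.76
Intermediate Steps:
L = Rational(-2, 7) (L = Mul(2, Pow(Add(2, -9), -1)) = Mul(2, Pow(-7, -1)) = Mul(2, Rational(-1, 7)) = Rational(-2, 7) ≈ -0.28571)
Function('Q')(R) = Add(1, Mul(-2, R)) (Function('Q')(R) = Mul(Rational(-1, 2), Add(Mul(4, R), -2)) = Mul(Rational(-1, 2), Add(-2, Mul(4, R))) = Add(1, Mul(-2, R)))
Pow(Add(Function('Q')(3), Mul(Add(-1, -1), Add(L, 3))), 2) = Pow(Add(Add(1, Mul(-2, 3)), Mul(Add(-1, -1), Add(Rational(-2, 7), 3))), 2) = Pow(Add(Add(1, -6), Mul(-2, Rational(19, 7))), 2) = Pow(Add(-5, Rational(-38, 7)), 2) = Pow(Rational(-73, 7), 2) = Rational(5329, 49)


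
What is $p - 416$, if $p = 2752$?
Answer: $2336$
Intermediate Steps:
$p - 416 = 2752 - 416 = 2336$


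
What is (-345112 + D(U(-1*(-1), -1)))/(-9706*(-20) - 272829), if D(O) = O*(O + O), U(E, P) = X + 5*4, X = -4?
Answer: 344600/78709 ≈ 4.3782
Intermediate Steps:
U(E, P) = 16 (U(E, P) = -4 + 5*4 = -4 + 20 = 16)
D(O) = 2*O**2 (D(O) = O*(2*O) = 2*O**2)
(-345112 + D(U(-1*(-1), -1)))/(-9706*(-20) - 272829) = (-345112 + 2*16**2)/(-9706*(-20) - 272829) = (-345112 + 2*256)/(194120 - 272829) = (-345112 + 512)/(-78709) = -344600*(-1/78709) = 344600/78709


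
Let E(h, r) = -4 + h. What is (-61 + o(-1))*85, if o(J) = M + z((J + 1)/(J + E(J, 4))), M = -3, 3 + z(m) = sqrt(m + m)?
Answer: -5695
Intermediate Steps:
z(m) = -3 + sqrt(2)*sqrt(m) (z(m) = -3 + sqrt(m + m) = -3 + sqrt(2*m) = -3 + sqrt(2)*sqrt(m))
o(J) = -6 + sqrt(2)*sqrt((1 + J)/(-4 + 2*J)) (o(J) = -3 + (-3 + sqrt(2)*sqrt((J + 1)/(J + (-4 + J)))) = -3 + (-3 + sqrt(2)*sqrt((1 + J)/(-4 + 2*J))) = -6 + sqrt(2)*sqrt((1 + J)/(-4 + 2*J)))
(-61 + o(-1))*85 = (-61 + (-6 + sqrt((1 - 1)/(-2 - 1))))*85 = (-61 + (-6 + sqrt(0/(-3))))*85 = (-61 + (-6 + sqrt(-1/3*0)))*85 = (-61 + (-6 + sqrt(0)))*85 = (-61 + (-6 + 0))*85 = (-61 - 6)*85 = -67*85 = -5695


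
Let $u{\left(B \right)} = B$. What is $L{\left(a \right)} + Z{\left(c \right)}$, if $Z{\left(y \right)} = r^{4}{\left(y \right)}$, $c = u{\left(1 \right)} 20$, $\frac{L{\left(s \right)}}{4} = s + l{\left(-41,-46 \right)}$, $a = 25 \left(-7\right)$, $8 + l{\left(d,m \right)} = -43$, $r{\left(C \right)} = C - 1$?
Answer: $129417$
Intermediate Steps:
$r{\left(C \right)} = -1 + C$ ($r{\left(C \right)} = C - 1 = -1 + C$)
$l{\left(d,m \right)} = -51$ ($l{\left(d,m \right)} = -8 - 43 = -51$)
$a = -175$
$L{\left(s \right)} = -204 + 4 s$ ($L{\left(s \right)} = 4 \left(s - 51\right) = 4 \left(-51 + s\right) = -204 + 4 s$)
$c = 20$ ($c = 1 \cdot 20 = 20$)
$Z{\left(y \right)} = \left(-1 + y\right)^{4}$
$L{\left(a \right)} + Z{\left(c \right)} = \left(-204 + 4 \left(-175\right)\right) + \left(-1 + 20\right)^{4} = \left(-204 - 700\right) + 19^{4} = -904 + 130321 = 129417$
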